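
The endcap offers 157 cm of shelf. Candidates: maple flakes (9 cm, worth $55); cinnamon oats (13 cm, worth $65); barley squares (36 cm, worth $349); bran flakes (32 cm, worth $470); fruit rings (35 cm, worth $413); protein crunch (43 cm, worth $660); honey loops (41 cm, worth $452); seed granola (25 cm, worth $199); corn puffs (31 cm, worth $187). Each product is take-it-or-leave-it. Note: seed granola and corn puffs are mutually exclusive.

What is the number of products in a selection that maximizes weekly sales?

Best achievable weekly sales is 1995.
For example bran flakes + fruit rings + protein crunch + honey loops achieves it, using 151 cm.
Every optimal selection uses 4 products.

4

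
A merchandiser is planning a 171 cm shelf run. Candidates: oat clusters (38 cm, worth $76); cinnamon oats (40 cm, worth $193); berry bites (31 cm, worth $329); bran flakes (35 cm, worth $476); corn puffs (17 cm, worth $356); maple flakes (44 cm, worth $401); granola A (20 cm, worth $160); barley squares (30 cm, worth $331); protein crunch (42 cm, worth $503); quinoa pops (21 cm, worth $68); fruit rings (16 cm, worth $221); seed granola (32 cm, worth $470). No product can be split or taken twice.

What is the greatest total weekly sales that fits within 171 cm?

By weekly sales per cm: corn puffs 20.94, seed granola 14.69, fruit rings 13.81 lead.
The ratio heuristic lands on bran flakes + corn puffs + granola A + protein crunch + fruit rings + seed granola (2186) but leaves 9 cm idle.
The 52 cm tied up in granola A and seed granola is better spent on berry bites + barley squares — total rises to 2216 (171 cm).
An exhaustive check of the 4096 subsets confirms 2216.

2216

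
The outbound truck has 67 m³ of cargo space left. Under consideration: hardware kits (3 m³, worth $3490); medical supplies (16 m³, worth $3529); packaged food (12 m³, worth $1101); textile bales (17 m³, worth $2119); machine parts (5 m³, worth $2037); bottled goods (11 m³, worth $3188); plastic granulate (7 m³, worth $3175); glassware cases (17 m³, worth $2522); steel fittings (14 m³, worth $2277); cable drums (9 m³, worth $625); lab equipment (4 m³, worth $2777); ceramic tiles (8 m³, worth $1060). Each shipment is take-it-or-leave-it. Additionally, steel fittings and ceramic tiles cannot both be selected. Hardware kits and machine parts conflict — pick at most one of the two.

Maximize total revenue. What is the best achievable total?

19741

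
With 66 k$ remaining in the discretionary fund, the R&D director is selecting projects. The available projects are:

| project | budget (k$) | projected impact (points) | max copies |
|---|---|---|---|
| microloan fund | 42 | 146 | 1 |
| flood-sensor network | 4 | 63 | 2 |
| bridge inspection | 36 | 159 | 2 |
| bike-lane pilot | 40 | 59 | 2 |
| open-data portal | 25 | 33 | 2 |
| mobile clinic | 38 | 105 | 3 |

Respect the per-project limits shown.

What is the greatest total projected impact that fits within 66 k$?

Density check — flood-sensor network 15.75, bridge inspection 4.42, microloan fund 3.48, mobile clinic 2.76 are the best per k$.
Taking 2×flood-sensor network + bridge inspection: 44 k$ used, 285 in projected impact.
Every other selection either busts 66 k$ or exceeds an availability limit or fails to beat 285.

285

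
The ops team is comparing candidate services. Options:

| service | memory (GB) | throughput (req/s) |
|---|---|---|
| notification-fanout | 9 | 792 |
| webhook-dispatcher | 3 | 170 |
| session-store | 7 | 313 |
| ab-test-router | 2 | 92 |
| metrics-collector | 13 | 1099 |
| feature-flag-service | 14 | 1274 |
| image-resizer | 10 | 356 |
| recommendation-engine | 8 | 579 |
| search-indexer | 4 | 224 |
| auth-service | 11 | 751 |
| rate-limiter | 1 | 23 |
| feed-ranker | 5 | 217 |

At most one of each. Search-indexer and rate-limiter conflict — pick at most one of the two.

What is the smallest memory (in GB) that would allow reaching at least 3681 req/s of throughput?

Minimise GB subject to total throughput ≥ 3681.
notification-fanout + metrics-collector + feature-flag-service + recommendation-engine: 3744 throughput at 44 GB.
Any bundle with less than 44 GB falls short of 3681.

44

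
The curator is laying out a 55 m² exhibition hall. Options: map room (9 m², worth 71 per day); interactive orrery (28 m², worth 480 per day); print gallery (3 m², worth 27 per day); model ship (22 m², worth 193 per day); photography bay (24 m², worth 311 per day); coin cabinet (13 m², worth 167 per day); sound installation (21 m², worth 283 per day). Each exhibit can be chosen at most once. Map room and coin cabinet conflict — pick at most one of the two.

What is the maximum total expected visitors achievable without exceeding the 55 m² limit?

Greedy by ratio would take interactive orrery + print gallery + sound installation: 52 m² used, total 790.
Replace sound installation with photography bay: the trade gains 28 net, giving 818 at 55 m².
Next best is interactive orrery + photography bay at 791 (52 m²) — short by 27.

818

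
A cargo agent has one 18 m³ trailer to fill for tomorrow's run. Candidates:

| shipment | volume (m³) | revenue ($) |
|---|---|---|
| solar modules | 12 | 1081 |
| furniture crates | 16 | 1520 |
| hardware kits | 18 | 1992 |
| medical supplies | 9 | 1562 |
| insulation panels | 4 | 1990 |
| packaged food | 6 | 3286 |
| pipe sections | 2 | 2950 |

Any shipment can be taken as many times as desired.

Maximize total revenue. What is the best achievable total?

26550

Taking 9×pipe sections: 18 m³ used, 26550 in revenue.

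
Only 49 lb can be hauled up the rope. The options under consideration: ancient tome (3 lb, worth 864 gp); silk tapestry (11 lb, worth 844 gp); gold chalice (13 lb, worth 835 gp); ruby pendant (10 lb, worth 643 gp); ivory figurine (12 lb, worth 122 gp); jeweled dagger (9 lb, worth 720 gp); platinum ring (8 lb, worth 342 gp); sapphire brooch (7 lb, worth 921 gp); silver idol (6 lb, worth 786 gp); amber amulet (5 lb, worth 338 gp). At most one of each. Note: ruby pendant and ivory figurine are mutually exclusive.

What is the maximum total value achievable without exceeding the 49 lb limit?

4970

A density-first pass picks ancient tome + silk tapestry + jeweled dagger + platinum ring + sapphire brooch + silver idol + amber amulet — 4815 at 49 lb.
Replace platinum ring and amber amulet with gold chalice: the trade gains 155 net, giving 4970 at 49 lb.
Nothing else feasible within 49 lb beats 4970.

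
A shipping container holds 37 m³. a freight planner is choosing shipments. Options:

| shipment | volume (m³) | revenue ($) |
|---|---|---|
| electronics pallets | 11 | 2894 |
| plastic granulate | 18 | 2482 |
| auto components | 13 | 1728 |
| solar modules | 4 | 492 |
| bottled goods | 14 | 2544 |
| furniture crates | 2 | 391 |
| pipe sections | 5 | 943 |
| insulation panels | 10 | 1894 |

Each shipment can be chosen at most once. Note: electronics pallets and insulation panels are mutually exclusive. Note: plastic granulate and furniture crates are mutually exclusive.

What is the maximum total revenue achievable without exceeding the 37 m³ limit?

7264

Best packing: electronics pallets + solar modules + bottled goods + furniture crates + pipe sections — 36 m³, 7264 total.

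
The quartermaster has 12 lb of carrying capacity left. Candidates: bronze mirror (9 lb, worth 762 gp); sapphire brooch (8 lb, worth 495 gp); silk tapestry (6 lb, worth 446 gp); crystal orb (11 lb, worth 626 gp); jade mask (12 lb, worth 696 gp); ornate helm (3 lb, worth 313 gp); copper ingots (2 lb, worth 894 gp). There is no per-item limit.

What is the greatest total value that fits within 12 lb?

5364

The ratio ordering already packs tightly: 6×copper ingots, 12 lb, 5364.
Nothing else within 12 lb beats 5364.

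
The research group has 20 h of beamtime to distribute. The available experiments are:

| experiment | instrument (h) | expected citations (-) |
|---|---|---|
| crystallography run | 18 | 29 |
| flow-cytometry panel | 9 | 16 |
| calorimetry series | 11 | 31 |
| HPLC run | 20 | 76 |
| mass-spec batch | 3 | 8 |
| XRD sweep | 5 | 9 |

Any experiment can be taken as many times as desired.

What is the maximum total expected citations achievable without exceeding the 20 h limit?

76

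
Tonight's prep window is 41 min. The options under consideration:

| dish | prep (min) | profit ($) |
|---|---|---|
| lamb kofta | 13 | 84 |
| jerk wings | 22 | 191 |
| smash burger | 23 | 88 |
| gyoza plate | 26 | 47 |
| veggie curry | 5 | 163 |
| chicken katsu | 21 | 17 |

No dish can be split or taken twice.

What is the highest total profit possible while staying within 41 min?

438

Taking lamb kofta + jerk wings + veggie curry: 40 min used, 438 in profit.
The closest alternative, jerk wings + veggie curry, reaches only 354.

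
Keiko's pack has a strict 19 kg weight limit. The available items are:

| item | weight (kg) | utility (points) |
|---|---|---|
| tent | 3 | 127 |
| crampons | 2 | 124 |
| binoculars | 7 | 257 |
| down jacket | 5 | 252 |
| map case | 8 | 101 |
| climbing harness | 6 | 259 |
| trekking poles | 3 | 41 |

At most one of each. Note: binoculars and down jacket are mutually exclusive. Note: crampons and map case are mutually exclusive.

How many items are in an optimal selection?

5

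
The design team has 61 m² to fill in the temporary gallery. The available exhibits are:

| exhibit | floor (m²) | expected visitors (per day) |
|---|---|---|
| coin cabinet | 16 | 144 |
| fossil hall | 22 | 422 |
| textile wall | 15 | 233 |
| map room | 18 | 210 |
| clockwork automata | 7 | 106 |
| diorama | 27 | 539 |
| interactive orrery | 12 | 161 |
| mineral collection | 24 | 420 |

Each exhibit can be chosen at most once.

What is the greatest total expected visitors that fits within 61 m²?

By expected visitors per m²: diorama 19.96, fossil hall 19.18, mineral collection 17.50, textile wall 15.53 lead.
Filling by ratio: fossil hall + clockwork automata + diorama for 1067, with 5 m² left unused.
The 7 m² tied up in clockwork automata is better spent on interactive orrery — total rises to 1122 (61 m²).

1122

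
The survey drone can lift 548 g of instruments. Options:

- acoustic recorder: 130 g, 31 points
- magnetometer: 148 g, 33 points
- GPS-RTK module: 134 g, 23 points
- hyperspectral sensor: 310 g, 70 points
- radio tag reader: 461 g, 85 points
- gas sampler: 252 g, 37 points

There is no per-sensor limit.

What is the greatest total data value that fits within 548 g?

By data value per g: acoustic recorder 0.24, hyperspectral sensor 0.23, magnetometer 0.22, radio tag reader 0.18 lead.
A density-first pass picks 4×acoustic recorder — 124 at 520 g.
The 130 g tied up in acoustic recorder is better spent on magnetometer — total rises to 126 (538 g).

126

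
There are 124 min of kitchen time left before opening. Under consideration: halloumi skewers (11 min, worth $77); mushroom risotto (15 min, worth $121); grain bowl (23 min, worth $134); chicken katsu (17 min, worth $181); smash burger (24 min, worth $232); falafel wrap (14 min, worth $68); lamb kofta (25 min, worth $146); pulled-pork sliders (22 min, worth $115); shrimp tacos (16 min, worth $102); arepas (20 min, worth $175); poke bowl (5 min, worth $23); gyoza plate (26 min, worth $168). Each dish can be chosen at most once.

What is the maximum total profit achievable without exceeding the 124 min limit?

1002

The ratio heuristic lands on halloumi skewers + mushroom risotto + chicken katsu + smash burger + arepas + poke bowl + gyoza plate (977) but leaves 6 min idle.
The 11 min tied up in halloumi skewers is better spent on shrimp tacos — total rises to 1002 (123 min).
The spare 1 min is too small for any remaining dish, and no exchange beats 1002.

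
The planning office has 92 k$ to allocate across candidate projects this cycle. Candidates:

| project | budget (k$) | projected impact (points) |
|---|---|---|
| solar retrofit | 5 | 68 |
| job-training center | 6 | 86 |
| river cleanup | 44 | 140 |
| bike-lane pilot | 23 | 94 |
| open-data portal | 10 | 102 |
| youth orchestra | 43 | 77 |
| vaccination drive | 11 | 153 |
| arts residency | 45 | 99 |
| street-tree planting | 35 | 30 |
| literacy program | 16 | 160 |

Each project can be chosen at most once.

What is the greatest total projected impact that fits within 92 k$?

709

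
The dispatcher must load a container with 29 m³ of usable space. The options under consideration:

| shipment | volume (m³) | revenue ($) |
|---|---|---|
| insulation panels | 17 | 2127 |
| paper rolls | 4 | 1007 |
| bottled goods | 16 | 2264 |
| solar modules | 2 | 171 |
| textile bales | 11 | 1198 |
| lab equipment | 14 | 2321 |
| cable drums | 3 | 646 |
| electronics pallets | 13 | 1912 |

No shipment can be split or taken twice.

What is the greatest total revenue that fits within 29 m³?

4526

By revenue per m³: paper rolls 251.75, cable drums 215.33, lab equipment 165.79, electronics pallets 147.08 lead.
The ratio heuristic lands on paper rolls + solar modules + lab equipment + cable drums (4145) but leaves 6 m³ idle.
Replace solar modules and cable drums with textile bales: the trade gains 381 net, giving 4526 at 29 m³.
Next best is solar modules + lab equipment + electronics pallets at 4404 (29 m³) — short by 122.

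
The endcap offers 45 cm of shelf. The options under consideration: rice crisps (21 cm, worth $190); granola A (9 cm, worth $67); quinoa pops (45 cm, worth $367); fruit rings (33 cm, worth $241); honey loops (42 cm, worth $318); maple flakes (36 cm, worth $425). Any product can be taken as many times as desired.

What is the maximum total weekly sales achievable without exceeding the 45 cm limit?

Best packing: granola A + maple flakes — 45 cm, 492 total.
Nothing else within 45 cm beats 492.

492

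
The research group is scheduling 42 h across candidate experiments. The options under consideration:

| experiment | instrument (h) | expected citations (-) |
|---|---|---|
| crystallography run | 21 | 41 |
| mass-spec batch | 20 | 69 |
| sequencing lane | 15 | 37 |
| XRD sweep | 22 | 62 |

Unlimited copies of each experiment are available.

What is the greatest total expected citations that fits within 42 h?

Ranking by ratio (expected citations/h): mass-spec batch 3.45, XRD sweep 2.82, sequencing lane 2.47.
The ratio ordering already packs tightly: 2×mass-spec batch, 40 h, 138.
Nothing else within 42 h beats 138.

138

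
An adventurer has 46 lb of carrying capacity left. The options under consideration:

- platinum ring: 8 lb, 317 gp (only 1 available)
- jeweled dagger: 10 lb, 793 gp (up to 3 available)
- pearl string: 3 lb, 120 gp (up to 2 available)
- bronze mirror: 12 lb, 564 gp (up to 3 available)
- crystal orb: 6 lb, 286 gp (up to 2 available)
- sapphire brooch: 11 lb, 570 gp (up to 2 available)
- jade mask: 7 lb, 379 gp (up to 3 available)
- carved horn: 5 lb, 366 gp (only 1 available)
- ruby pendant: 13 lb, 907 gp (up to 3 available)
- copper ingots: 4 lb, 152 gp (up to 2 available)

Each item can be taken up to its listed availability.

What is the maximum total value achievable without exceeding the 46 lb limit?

3406

Density check — jeweled dagger 79.30, carved horn 73.20, ruby pendant 69.77 are the best per lb.
The ratio heuristic lands on 3×jeweled dagger + pearl string + jade mask + carved horn (3244) but leaves 1 lb idle.
Replace jade mask and carved horn with ruby pendant: the trade gains 162 net, giving 3406 at 46 lb.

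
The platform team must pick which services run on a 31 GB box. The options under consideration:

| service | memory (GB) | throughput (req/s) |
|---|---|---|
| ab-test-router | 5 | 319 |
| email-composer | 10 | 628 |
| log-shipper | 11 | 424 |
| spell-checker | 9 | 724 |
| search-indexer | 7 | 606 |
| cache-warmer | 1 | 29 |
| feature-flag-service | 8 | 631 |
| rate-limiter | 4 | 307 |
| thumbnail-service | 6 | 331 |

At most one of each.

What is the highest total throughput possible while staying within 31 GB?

Taking the top-ratio services first gives spell-checker + search-indexer + cache-warmer + feature-flag-service + rate-limiter for 2297 (29 GB).
Dropping rate-limiter frees 4 GB; slotting in thumbnail-service (6 GB) lifts the total to 2321 at 31 GB.
Nothing else within 31 GB beats 2321.

2321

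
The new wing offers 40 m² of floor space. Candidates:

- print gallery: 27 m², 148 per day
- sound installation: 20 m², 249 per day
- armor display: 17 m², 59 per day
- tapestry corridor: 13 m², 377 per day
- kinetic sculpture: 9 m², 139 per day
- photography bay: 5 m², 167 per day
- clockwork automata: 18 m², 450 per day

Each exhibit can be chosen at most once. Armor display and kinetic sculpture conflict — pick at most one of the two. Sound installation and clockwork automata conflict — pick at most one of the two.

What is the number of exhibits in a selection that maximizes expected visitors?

3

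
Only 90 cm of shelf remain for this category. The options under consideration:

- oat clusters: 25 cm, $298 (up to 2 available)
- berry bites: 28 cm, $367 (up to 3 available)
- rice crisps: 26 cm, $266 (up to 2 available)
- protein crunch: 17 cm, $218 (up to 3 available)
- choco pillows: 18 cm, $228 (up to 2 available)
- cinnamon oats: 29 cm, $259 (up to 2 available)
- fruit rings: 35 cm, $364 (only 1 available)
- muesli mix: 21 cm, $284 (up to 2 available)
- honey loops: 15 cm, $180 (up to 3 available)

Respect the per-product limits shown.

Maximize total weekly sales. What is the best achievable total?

Filling by ratio: berry bites + protein crunch + 2×muesli mix for 1153, with 3 cm left unused.
The 42 cm tied up in 2×muesli mix is better spent on berry bites + protein crunch — total rises to 1170 (90 cm).
Every other selection either busts 90 cm or exceeds an availability limit or fails to beat 1170.

1170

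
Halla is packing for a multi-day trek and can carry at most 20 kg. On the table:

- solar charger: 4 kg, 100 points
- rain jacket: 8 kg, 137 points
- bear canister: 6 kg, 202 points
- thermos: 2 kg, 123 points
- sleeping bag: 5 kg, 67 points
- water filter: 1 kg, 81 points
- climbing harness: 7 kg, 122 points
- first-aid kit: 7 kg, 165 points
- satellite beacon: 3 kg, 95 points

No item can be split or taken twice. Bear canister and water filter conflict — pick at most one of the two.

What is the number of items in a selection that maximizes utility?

4

Optimal total is 590.
solar charger + bear canister + thermos + first-aid kit hits 590 at 19 kg.
Any selection reaching 590 contains exactly 4 items.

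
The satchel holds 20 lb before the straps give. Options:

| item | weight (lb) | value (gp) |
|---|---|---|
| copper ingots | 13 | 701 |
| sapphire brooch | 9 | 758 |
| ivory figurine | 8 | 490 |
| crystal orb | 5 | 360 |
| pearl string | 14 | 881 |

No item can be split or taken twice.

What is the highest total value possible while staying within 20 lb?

1248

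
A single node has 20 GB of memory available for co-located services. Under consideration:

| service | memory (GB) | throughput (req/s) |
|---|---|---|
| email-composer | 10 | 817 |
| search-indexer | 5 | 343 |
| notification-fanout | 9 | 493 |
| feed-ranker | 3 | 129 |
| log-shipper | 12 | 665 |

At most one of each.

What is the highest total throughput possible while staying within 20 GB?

Taking the top-ratio services first gives email-composer + search-indexer + feed-ranker for 1289 (18 GB).
Dropping search-indexer and feed-ranker frees 8 GB; slotting in notification-fanout (9 GB) lifts the total to 1310 at 19 GB.

1310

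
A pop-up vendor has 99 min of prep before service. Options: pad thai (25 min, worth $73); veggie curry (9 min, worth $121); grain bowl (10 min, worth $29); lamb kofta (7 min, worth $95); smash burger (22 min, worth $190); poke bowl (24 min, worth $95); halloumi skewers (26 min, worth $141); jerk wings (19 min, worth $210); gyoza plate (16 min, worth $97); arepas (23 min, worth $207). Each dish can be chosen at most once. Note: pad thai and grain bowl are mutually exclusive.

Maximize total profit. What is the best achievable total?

920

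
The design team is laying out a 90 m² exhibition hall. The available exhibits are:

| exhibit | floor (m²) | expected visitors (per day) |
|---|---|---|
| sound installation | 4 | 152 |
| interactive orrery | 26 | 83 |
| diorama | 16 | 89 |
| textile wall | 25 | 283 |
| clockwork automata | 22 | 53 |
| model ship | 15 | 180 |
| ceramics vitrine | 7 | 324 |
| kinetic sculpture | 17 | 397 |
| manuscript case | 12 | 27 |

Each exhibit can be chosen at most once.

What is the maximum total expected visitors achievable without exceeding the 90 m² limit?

Ranking by ratio (expected visitors/m²): ceramics vitrine 46.29, sound installation 38.00, kinetic sculpture 23.35, model ship 12.00.
Sound installation + diorama + textile wall + model ship + ceramics vitrine + kinetic sculpture uses 84 of the 90 m² and totals 1425.
Next best is sound installation + textile wall + clockwork automata + model ship + ceramics vitrine + kinetic sculpture at 1389 (90 m²) — short by 36.

1425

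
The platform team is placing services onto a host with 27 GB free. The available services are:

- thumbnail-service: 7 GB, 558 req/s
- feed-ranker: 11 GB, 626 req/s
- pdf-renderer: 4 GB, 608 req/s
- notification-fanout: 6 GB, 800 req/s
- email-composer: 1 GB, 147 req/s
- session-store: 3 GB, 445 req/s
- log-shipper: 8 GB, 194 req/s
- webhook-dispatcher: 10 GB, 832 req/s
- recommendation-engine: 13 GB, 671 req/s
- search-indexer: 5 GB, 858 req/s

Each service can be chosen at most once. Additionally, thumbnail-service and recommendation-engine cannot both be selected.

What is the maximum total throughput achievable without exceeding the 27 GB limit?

3416

Taking thumbnail-service + pdf-renderer + notification-fanout + email-composer + session-store + search-indexer: 26 GB used, 3416 in throughput.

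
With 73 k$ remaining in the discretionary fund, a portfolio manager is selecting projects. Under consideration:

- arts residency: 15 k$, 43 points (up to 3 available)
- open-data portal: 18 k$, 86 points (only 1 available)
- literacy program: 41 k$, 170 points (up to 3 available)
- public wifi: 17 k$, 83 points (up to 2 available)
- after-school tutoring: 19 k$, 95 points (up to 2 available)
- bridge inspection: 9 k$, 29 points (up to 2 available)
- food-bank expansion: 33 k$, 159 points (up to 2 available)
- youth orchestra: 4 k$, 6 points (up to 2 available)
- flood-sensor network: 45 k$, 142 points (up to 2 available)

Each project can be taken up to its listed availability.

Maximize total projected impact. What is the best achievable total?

359

Ranking by ratio (projected impact/k$): after-school tutoring 5.00, public wifi 4.88, food-bank expansion 4.82.
The ratio heuristic lands on 2×public wifi + 2×after-school tutoring (356) but leaves 1 k$ idle.
The 17 k$ tied up in public wifi is better spent on open-data portal — total rises to 359 (73 k$).
Every other selection either busts 73 k$ or exceeds an availability limit or fails to beat 359.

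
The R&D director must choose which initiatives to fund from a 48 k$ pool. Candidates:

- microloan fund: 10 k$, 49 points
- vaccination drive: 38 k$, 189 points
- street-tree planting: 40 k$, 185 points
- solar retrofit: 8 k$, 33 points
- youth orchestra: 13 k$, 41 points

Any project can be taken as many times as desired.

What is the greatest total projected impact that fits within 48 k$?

Best packing: microloan fund + vaccination drive — 48 k$, 238 total.
Every other selection either busts 48 k$ or fails to beat 238.

238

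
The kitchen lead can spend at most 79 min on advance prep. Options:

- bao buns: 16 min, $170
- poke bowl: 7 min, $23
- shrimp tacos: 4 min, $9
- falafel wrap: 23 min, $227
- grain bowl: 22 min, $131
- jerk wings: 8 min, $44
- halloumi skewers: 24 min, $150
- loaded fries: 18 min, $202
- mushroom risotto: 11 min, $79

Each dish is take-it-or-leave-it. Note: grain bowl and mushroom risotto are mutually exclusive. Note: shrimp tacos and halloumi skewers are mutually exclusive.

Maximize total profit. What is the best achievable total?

730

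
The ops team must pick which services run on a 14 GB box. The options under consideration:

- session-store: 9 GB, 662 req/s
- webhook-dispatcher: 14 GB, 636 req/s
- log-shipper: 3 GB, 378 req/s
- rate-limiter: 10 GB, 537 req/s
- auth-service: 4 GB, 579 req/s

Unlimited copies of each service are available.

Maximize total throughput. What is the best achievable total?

1914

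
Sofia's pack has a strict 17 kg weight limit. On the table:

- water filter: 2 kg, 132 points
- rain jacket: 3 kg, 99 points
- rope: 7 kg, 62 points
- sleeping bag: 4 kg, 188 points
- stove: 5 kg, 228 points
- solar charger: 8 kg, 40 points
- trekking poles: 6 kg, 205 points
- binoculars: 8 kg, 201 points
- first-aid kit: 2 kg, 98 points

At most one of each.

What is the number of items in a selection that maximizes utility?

Best achievable utility is 753.
One optimal bundle: water filter + sleeping bag + stove + trekking poles (17 kg).
Every optimal selection uses 4 items.

4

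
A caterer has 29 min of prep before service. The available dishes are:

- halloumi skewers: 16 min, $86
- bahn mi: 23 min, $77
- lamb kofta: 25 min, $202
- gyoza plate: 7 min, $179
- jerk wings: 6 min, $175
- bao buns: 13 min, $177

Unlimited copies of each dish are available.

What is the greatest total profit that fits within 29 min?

716

The ratio heuristic lands on 4×jerk wings (700) but leaves 5 min idle.
Dropping 4×jerk wings frees 24 min; slotting in 4×gyoza plate (28 min) lifts the total to 716 at 28 min.
The spare 1 min is too small for any remaining dish, and no exchange beats 716.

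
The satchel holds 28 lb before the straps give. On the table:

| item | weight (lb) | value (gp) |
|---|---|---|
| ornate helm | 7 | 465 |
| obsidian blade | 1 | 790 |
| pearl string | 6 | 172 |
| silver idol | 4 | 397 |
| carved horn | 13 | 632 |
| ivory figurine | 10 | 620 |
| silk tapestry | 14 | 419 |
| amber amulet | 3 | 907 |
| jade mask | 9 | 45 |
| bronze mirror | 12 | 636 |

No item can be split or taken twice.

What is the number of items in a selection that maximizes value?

Optimal total is 3195.
One optimal bundle: ornate helm + obsidian blade + silver idol + amber amulet + bronze mirror (27 lb).
Every optimal selection uses 5 items.

5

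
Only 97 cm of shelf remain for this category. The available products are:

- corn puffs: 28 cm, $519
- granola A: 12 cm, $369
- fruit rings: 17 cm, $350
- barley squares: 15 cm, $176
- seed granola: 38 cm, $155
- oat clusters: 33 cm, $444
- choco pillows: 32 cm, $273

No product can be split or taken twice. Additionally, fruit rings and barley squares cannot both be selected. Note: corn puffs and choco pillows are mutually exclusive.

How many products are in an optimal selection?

4

The maximum weekly sales within 97 cm is 1682.
corn puffs + granola A + fruit rings + oat clusters hits 1682 at 90 cm.
Every optimal selection uses 4 products.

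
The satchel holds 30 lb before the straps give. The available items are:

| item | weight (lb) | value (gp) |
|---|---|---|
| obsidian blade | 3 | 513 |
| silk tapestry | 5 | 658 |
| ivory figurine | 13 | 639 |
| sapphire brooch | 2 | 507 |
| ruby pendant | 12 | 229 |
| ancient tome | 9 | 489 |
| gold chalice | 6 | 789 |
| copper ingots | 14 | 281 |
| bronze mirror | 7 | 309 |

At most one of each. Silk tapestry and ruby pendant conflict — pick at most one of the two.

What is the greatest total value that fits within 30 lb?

3106

Ranking by ratio (value/lb): sapphire brooch 253.50, obsidian blade 171.00, silk tapestry 131.60.
Taking the top-ratio items first gives obsidian blade + silk tapestry + sapphire brooch + ancient tome + gold chalice for 2956 (25 lb).
Dropping ancient tome frees 9 lb; slotting in ivory figurine (13 lb) lifts the total to 3106 at 29 lb.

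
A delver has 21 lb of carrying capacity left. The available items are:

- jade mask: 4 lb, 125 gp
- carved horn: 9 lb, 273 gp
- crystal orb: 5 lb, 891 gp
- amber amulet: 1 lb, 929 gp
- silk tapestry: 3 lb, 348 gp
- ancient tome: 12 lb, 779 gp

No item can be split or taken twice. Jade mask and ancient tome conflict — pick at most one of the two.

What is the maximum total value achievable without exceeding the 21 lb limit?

2947

Ranking by ratio (value/lb): amber amulet 929.00, crystal orb 178.20, silk tapestry 116.00, ancient tome 64.92.
Taking crystal orb + amber amulet + silk tapestry + ancient tome: 21 lb used, 2947 in value.
Next best is crystal orb + amber amulet + ancient tome at 2599 (18 lb) — short by 348.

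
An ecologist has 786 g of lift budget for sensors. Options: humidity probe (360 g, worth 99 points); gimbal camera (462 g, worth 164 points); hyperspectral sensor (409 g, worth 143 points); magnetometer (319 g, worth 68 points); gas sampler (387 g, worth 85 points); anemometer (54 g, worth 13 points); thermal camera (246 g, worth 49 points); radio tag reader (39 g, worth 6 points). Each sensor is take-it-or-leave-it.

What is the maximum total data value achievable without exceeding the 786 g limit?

The ratio heuristic lands on gimbal camera + anemometer + thermal camera (226) but leaves 24 g idle.
But humidity probe + hyperspectral sensor fits in 769 g and reaches 242.
The closest alternative, gimbal camera + magnetometer, reaches only 232.

242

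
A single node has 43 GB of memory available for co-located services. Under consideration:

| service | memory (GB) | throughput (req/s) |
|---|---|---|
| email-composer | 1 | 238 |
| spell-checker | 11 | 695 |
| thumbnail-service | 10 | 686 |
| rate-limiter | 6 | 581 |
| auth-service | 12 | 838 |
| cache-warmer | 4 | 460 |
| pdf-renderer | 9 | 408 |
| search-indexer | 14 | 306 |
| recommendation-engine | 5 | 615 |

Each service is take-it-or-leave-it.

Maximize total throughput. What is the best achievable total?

Ranking by ratio (throughput/GB): email-composer 238.00, recommendation-engine 123.00, cache-warmer 115.00.
Filling by ratio: email-composer + thumbnail-service + rate-limiter + auth-service + cache-warmer + recommendation-engine for 3418, with 5 GB left unused.
The 6 GB tied up in rate-limiter is better spent on spell-checker — total rises to 3532 (43 GB).
Next best is email-composer + spell-checker + rate-limiter + auth-service + cache-warmer + recommendation-engine at 3427 (39 GB) — short by 105.

3532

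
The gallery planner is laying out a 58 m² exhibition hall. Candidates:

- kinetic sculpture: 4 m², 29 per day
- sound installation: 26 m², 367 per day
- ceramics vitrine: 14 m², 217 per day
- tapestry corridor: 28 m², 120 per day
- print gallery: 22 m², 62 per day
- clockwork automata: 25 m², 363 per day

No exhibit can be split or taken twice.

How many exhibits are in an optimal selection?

Optimal total is 759.
One optimal bundle: kinetic sculpture + sound installation + clockwork automata (55 m²).
All optima have 3 exhibits.

3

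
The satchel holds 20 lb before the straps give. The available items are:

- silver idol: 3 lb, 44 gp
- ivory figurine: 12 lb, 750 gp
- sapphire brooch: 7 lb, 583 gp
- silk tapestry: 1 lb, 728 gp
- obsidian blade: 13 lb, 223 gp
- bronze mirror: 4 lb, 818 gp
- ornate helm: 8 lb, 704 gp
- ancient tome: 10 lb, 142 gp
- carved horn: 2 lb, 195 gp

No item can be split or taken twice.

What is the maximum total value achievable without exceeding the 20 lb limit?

Ranking by ratio (value/lb): silk tapestry 728.00, bronze mirror 204.50, carved horn 97.50.
A density-first pass picks silver idol + silk tapestry + bronze mirror + ornate helm + carved horn — 2489 at 18 lb.
Replace silver idol and carved horn with sapphire brooch: the trade gains 344 net, giving 2833 at 20 lb.
Next best is ivory figurine + silk tapestry + bronze mirror + carved horn at 2491 (19 lb) — short by 342.

2833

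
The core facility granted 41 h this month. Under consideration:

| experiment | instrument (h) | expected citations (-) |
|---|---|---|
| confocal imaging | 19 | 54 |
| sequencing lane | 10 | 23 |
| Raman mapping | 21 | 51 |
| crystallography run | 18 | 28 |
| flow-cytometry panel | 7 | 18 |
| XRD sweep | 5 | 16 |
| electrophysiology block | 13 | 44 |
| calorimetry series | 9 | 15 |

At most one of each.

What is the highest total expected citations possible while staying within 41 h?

116

Density check — electrophysiology block 3.38, XRD sweep 3.20, confocal imaging 2.84 are the best per h.
Greedy by ratio would take confocal imaging + XRD sweep + electrophysiology block: 37 h used, total 114.
The 5 h tied up in XRD sweep is better spent on flow-cytometry panel — total rises to 116 (39 h).
Next best is confocal imaging + XRD sweep + electrophysiology block at 114 (37 h) — short by 2.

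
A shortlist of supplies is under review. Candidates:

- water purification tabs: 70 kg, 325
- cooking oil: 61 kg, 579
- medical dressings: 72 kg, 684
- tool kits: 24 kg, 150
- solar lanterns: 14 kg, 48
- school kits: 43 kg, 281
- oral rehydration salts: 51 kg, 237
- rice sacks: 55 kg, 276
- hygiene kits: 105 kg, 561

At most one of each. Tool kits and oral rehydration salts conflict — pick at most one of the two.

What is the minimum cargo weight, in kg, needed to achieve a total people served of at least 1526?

Need the lightest bundle worth ≥ 1526.
cooking oil + medical dressings + school kits: 1544 people served at 176 kg.
No combination under 176 kg hits 1526.

176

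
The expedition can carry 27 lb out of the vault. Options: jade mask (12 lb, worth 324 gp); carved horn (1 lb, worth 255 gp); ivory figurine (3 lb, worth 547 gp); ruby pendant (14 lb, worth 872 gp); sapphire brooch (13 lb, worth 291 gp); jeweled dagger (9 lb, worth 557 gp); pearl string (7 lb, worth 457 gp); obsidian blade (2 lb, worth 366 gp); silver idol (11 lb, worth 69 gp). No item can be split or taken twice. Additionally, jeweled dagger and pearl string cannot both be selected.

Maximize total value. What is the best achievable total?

2497

Density check — carved horn 255.00, obsidian blade 183.00, ivory figurine 182.33, pearl string 65.29 are the best per lb.
The ratio ordering already packs tightly: carved horn + ivory figurine + ruby pendant + pearl string + obsidian blade, 27 lb, 2497.
No other feasible combination exceeds 2497.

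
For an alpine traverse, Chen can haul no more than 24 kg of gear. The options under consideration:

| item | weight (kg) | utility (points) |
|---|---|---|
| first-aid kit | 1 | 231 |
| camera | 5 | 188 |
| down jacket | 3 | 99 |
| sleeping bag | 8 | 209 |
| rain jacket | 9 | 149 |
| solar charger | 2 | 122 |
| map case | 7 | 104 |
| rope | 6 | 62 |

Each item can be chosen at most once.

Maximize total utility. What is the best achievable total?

854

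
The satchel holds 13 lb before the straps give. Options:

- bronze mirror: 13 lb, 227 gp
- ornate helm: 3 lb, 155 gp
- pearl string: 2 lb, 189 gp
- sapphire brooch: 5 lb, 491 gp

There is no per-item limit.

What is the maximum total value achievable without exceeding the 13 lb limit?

1247

By value per lb: sapphire brooch 98.20, pearl string 94.50, ornate helm 51.67 lead.
Filling by ratio: pearl string + 2×sapphire brooch for 1171, with 1 lb left unused.
Dropping sapphire brooch frees 5 lb; slotting in 3×pearl string (6 lb) lifts the total to 1247 at 13 lb.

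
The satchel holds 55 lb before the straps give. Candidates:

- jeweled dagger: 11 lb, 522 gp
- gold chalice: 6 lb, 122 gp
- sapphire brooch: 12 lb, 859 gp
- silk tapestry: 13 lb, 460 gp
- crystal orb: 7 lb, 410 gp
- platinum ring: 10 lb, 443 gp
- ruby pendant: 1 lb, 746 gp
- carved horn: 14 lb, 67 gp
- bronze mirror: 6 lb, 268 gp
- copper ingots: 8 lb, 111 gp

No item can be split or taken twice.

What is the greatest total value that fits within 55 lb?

3440

Density check — ruby pendant 746.00, sapphire brooch 71.58, crystal orb 58.57 are the best per lb.
Filling by ratio: jeweled dagger + gold chalice + sapphire brooch + crystal orb + platinum ring + ruby pendant + bronze mirror for 3370, with 2 lb left unused.
The 12 lb tied up in gold chalice and bronze mirror is better spent on silk tapestry — total rises to 3440 (54 lb).
The closest alternative, jeweled dagger + gold chalice + sapphire brooch + crystal orb + platinum ring + ruby pendant + bronze mirror, reaches only 3370.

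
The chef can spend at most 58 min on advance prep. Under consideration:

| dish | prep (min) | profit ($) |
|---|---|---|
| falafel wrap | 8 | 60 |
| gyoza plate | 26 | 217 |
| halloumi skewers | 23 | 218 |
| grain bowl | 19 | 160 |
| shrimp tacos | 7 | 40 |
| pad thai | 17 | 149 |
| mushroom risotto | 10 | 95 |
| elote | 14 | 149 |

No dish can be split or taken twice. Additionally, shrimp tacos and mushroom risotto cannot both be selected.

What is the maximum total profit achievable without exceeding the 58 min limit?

527

By profit per min: elote 10.64, mushroom risotto 9.50, halloumi skewers 9.48 lead.
A density-first pass picks falafel wrap + halloumi skewers + mushroom risotto + elote — 522 at 55 min.
Replace falafel wrap and mushroom risotto with grain bowl: the trade gains 5 net, giving 527 at 56 min.
The closest alternative, falafel wrap + halloumi skewers + pad thai + mushroom risotto, reaches only 522.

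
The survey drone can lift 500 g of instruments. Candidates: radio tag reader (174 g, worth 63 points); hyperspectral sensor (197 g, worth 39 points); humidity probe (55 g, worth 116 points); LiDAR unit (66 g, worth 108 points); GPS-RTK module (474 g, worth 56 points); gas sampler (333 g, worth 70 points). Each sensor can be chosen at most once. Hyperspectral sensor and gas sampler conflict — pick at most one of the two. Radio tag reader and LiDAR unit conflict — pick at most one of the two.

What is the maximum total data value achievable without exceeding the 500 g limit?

294

Density check — humidity probe 2.11, LiDAR unit 1.64, radio tag reader 0.36 are the best per g.
Taking humidity probe + LiDAR unit + gas sampler: 454 g used, 294 in data value.
No other feasible combination exceeds 294.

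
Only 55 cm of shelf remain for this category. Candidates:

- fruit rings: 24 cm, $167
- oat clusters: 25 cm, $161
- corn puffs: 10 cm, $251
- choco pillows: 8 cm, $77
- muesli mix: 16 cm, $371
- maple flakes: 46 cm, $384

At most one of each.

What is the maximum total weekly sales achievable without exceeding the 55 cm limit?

By weekly sales per cm: corn puffs 25.10, muesli mix 23.19, choco pillows 9.62, maple flakes 8.35 lead.
The ratio heuristic lands on corn puffs + choco pillows + muesli mix (699) but leaves 21 cm idle.
Replace choco pillows with fruit rings: the trade gains 90 net, giving 789 at 50 cm.
That's the maximum — no swap from here does better than 789.

789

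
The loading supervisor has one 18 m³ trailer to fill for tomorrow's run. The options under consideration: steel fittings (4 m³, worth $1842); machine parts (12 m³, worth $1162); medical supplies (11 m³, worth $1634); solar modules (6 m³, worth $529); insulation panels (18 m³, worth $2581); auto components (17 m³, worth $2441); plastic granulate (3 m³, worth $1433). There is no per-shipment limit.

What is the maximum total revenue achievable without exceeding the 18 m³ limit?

6×plastic granulate uses 18 of the 18 m³ and totals 8598.
Every other selection either busts 18 m³ or fails to beat 8598.

8598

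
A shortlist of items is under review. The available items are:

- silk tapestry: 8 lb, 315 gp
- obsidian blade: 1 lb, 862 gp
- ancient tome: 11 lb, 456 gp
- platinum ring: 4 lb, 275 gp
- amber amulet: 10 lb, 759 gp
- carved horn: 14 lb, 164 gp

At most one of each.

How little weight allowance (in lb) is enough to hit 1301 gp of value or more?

11

Minimise lb subject to total value ≥ 1301.
Taking obsidian blade + amber amulet gives 1621 (≥ 1301) for 11 lb.
No combination under 11 lb hits 1301.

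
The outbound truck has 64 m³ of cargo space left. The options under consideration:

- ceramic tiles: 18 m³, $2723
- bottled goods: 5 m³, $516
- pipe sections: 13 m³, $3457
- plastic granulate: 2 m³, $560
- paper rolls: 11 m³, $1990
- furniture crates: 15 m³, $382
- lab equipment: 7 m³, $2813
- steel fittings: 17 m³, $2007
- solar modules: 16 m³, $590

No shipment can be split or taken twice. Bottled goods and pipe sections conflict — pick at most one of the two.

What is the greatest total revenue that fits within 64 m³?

Best packing: ceramic tiles + pipe sections + plastic granulate + lab equipment + steel fittings — 57 m³, 11560 total.
That's the maximum — no feasible swap from here does better than 11560.

11560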